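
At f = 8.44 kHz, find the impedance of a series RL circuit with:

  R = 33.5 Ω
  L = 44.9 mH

Step 1 — Angular frequency: ω = 2π·f = 2π·8440 = 5.303e+04 rad/s.
Step 2 — Component impedances:
  R: Z = R = 33.5 Ω
  L: Z = jωL = j·5.303e+04·0.0449 = 0 + j2381 Ω
Step 3 — Series combination: Z_total = R + L = 33.5 + j2381 Ω = 2381∠89.2° Ω.

Z = 33.5 + j2381 Ω = 2381∠89.2° Ω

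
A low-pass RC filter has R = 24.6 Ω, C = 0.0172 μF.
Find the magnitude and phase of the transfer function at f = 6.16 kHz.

Step 1 — Angular frequency: ω = 2π·6160 = 3.87e+04 rad/s.
Step 2 — Transfer function: H(jω) = 1/(1 + jωRC).
Step 3 — Denominator: 1 + jωRC = 1 + j·3.87e+04·24.6·1.72e-08 = 1 + j0.01638.
Step 4 — H = 0.9997 - j0.01637.
Step 5 — Magnitude: |H| = 0.9999 (-0.0 dB); phase: φ = -0.9°.

|H| = 0.9999 (-0.0 dB), φ = -0.9°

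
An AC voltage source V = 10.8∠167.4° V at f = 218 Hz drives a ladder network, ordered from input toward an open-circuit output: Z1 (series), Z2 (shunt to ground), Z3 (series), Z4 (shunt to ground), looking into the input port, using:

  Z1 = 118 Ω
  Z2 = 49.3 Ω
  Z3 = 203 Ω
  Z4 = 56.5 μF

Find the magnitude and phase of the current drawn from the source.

Step 1 — Angular frequency: ω = 2π·f = 2π·218 = 1370 rad/s.
Step 2 — Component impedances:
  Z1: Z = R = 118 Ω
  Z2: Z = R = 49.3 Ω
  Z3: Z = R = 203 Ω
  Z4: Z = 1/(jωC) = -j/(ω·C) = 0 - j12.92 Ω
Step 3 — Ladder network (open output): work backward from the far end, alternating series and parallel combinations. Z_in = 157.7 - j0.4921 Ω = 157.7∠-0.2° Ω.
Step 4 — Source phasor: V = 10.8∠167.4° V = -10.54 + j2.356 V.
Step 5 — Ohm's law: I = V / Z_total = (-10.54 + j2.356) / (157.7 - j0.4921) = -0.06688 + j0.01473 A.
Step 6 — Convert to polar: |I| = 0.06849 A, ∠I = 167.6°.

I = 0.06849∠167.6° A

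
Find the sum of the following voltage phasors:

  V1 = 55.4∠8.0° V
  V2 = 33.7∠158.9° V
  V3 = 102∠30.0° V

Step 1 — Convert each phasor to rectangular form:
  V1 = 55.4·(cos(8.0°) + j·sin(8.0°)) = 54.86 + j7.71 V
  V2 = 33.7·(cos(158.9°) + j·sin(158.9°)) = -31.44 + j12.13 V
  V3 = 102·(cos(30.0°) + j·sin(30.0°)) = 88.33 + j51 V
Step 2 — Sum components: V_total = 111.8 + j70.84 V.
Step 3 — Convert to polar: |V_total| = 132.3 V, ∠V_total = 32.4°.

V_total = 132.3∠32.4° V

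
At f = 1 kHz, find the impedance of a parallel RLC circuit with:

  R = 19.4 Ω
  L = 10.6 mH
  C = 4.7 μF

Step 1 — Angular frequency: ω = 2π·f = 2π·1000 = 6283 rad/s.
Step 2 — Component impedances:
  R: Z = R = 19.4 Ω
  L: Z = jωL = j·6283·0.0106 = 0 + j66.6 Ω
  C: Z = 1/(jωC) = -j/(ω·C) = 0 - j33.86 Ω
Step 3 — Parallel combination: 1/Z_total = 1/R + 1/L + 1/C; Z_total = 17.97 - j5.062 Ω = 18.67∠-15.7° Ω.

Z = 17.97 - j5.062 Ω = 18.67∠-15.7° Ω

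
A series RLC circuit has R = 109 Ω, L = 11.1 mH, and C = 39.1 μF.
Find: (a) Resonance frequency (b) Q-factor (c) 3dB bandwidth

Step 1 — Resonance: ω₀ = 1/√(LC) = 1/√(0.0111·3.91e-05) = 1518 rad/s.
Step 2 — f₀ = ω₀/(2π) = 241.6 Hz.
Step 3 — Series Q: Q = ω₀L/R = 1518·0.0111/109 = 0.1546.
Step 4 — Bandwidth: Δω = ω₀/Q = 9820 rad/s; BW = Δω/(2π) = 1563 Hz.

(a) f₀ = 241.6 Hz  (b) Q = 0.1546  (c) BW = 1563 Hz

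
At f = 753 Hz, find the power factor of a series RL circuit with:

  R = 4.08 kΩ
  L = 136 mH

Step 1 — Angular frequency: ω = 2π·f = 2π·753 = 4731 rad/s.
Step 2 — Component impedances:
  R: Z = R = 4080 Ω
  L: Z = jωL = j·4731·0.136 = 0 + j643.4 Ω
Step 3 — Series combination: Z_total = R + L = 4080 + j643.4 Ω = 4130∠9.0° Ω.
Step 4 — Power factor: PF = cos(φ) = Re(Z)/|Z| = 4080/4130.4 = 0.9878.
Step 5 — Type: Im(Z) = 643.4 ⇒ lagging (phase φ = 9.0°).

PF = 0.9878 (lagging, φ = 9.0°)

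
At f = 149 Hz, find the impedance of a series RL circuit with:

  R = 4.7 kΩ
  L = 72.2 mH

Step 1 — Angular frequency: ω = 2π·f = 2π·149 = 936.2 rad/s.
Step 2 — Component impedances:
  R: Z = R = 4700 Ω
  L: Z = jωL = j·936.2·0.0722 = 0 + j67.59 Ω
Step 3 — Series combination: Z_total = R + L = 4700 + j67.59 Ω = 4700∠0.8° Ω.

Z = 4700 + j67.59 Ω = 4700∠0.8° Ω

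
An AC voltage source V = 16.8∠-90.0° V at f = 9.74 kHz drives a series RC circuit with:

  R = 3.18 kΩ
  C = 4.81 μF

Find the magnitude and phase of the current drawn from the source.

Step 1 — Angular frequency: ω = 2π·f = 2π·9740 = 6.12e+04 rad/s.
Step 2 — Component impedances:
  R: Z = R = 3180 Ω
  C: Z = 1/(jωC) = -j/(ω·C) = 0 - j3.397 Ω
Step 3 — Series combination: Z_total = R + C = 3180 - j3.397 Ω = 3180∠-0.1° Ω.
Step 4 — Source phasor: V = 16.8∠-90.0° V = 0 - j16.8 V.
Step 5 — Ohm's law: I = V / Z_total = (0 - j16.8) / (3180 - j3.397) = 5.644e-06 - j0.005283 A.
Step 6 — Convert to polar: |I| = 0.005283 A, ∠I = -89.9°.

I = 0.005283∠-89.9° A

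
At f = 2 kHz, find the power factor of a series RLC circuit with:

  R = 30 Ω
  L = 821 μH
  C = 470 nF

Step 1 — Angular frequency: ω = 2π·f = 2π·2000 = 1.257e+04 rad/s.
Step 2 — Component impedances:
  R: Z = R = 30 Ω
  L: Z = jωL = j·1.257e+04·0.000821 = 0 + j10.32 Ω
  C: Z = 1/(jωC) = -j/(ω·C) = 0 - j169.3 Ω
Step 3 — Series combination: Z_total = R + L + C = 30 - j159 Ω = 161.8∠-79.3° Ω.
Step 4 — Power factor: PF = cos(φ) = Re(Z)/|Z| = 30/161.8 = 0.1854.
Step 5 — Type: Im(Z) = -159 ⇒ leading (phase φ = -79.3°).

PF = 0.1854 (leading, φ = -79.3°)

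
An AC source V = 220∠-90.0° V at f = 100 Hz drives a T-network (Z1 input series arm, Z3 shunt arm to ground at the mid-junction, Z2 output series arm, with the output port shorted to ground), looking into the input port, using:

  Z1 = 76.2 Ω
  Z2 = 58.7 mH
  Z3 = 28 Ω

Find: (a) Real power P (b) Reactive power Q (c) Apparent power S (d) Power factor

Step 1 — Angular frequency: ω = 2π·f = 2π·100 = 628.3 rad/s.
Step 2 — Component impedances:
  Z1: Z = R = 76.2 Ω
  Z2: Z = jωL = j·628.3·0.0587 = 0 + j36.88 Ω
  Z3: Z = R = 28 Ω
Step 3 — With the output port shorted to ground, the output series arm Z2 runs from the junction to ground; the shunt arm Z3 also runs from the junction to ground. They appear in parallel: Z3 || Z2 = 17.76 + j13.48 Ω.
Step 4 — Series with input arm Z1: Z_in = Z1 + (Z3 || Z2) = 93.96 + j13.48 Ω = 94.93∠8.2° Ω.
Step 5 — Source phasor: V = 220∠-90.0° V = 0 - j220 V.
Step 6 — Current: I = V / Z = -0.3292 - j2.294 A = 2.318∠-98.2° A.
Step 7 — Complex power: S = V·I* = 504.7 + j72.43 VA.
Step 8 — Real power: P = Re(S) = 504.7 W.
Step 9 — Reactive power: Q = Im(S) = 72.43 VAR.
Step 10 — Apparent power: |S| = 509.9 VA.
Step 11 — Power factor: PF = P/|S| = 0.9899 (lagging).

(a) P = 504.7 W  (b) Q = 72.43 VAR  (c) S = 509.9 VA  (d) PF = 0.9899 (lagging)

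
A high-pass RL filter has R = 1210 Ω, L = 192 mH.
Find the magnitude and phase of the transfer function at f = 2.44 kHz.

Step 1 — Angular frequency: ω = 2π·2440 = 1.533e+04 rad/s.
Step 2 — Transfer function: H(jω) = jωL/(R + jωL).
Step 3 — Numerator jωL = j·2944; denominator R + jωL = 1210 + j2944.
Step 4 — H = 0.8554 + j0.3516.
Step 5 — Magnitude: |H| = 0.9249 (-0.7 dB); phase: φ = 22.3°.

|H| = 0.9249 (-0.7 dB), φ = 22.3°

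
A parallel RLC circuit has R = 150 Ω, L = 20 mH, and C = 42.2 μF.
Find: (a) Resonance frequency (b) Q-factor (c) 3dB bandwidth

Step 1 — Resonance: ω₀ = 1/√(LC) = 1/√(0.02·4.22e-05) = 1089 rad/s.
Step 2 — f₀ = ω₀/(2π) = 173.2 Hz.
Step 3 — Parallel Q: Q = R/(ω₀L) = 150/(1089·0.02) = 6.89.
Step 4 — Bandwidth: Δω = ω₀/Q = 158 rad/s; BW = Δω/(2π) = 25.14 Hz.

(a) f₀ = 173.2 Hz  (b) Q = 6.89  (c) BW = 25.14 Hz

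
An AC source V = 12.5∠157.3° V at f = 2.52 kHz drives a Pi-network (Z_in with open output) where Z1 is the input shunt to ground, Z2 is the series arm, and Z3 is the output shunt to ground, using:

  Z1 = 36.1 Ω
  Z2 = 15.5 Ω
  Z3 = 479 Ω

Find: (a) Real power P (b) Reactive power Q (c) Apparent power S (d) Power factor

Step 1 — Angular frequency: ω = 2π·f = 2π·2520 = 1.583e+04 rad/s.
Step 2 — Component impedances:
  Z1: Z = R = 36.1 Ω
  Z2: Z = R = 15.5 Ω
  Z3: Z = R = 479 Ω
Step 3 — With open output, the series arm Z2 and the output shunt Z3 appear in series to ground: Z2 + Z3 = 494.5 Ω.
Step 4 — Parallel with input shunt Z1: Z_in = Z1 || (Z2 + Z3) = 33.64 Ω = 33.64∠0.0° Ω.
Step 5 — Source phasor: V = 12.5∠157.3° V = -11.53 + j4.824 V.
Step 6 — Current: I = V / Z = -0.3428 + j0.1434 A = 0.3715∠157.3° A.
Step 7 — Complex power: S = V·I* = 4.644 VA.
Step 8 — Real power: P = Re(S) = 4.644 W.
Step 9 — Reactive power: Q = Im(S) = 0 VAR.
Step 10 — Apparent power: |S| = 4.644 VA.
Step 11 — Power factor: PF = P/|S| = 1 (unity).

(a) P = 4.644 W  (b) Q = 0 VAR  (c) S = 4.644 VA  (d) PF = 1 (unity)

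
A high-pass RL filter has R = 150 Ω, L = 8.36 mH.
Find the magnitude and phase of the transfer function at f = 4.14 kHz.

Step 1 — Angular frequency: ω = 2π·4140 = 2.601e+04 rad/s.
Step 2 — Transfer function: H(jω) = jωL/(R + jωL).
Step 3 — Numerator jωL = j·217.5; denominator R + jωL = 150 + j217.5.
Step 4 — H = 0.6776 + j0.4674.
Step 5 — Magnitude: |H| = 0.8232 (-1.7 dB); phase: φ = 34.6°.

|H| = 0.8232 (-1.7 dB), φ = 34.6°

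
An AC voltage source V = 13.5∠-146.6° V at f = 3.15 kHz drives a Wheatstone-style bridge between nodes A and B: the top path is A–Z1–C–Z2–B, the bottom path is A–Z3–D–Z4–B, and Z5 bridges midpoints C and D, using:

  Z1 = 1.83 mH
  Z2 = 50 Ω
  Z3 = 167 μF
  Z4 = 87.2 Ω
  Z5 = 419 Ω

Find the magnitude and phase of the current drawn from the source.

Step 1 — Angular frequency: ω = 2π·f = 2π·3150 = 1.979e+04 rad/s.
Step 2 — Component impedances:
  Z1: Z = jωL = j·1.979e+04·0.00183 = 0 + j36.22 Ω
  Z2: Z = R = 50 Ω
  Z3: Z = 1/(jωC) = -j/(ω·C) = 0 - j0.3025 Ω
  Z4: Z = R = 87.2 Ω
  Z5: Z = R = 419 Ω
Step 3 — Bridge requires nodal analysis (the Z5 bridge couples midpoints C and D, so the two paths cannot be reduced to a simple series/parallel combination). Setting node B to ground and injecting 1 A at node A, the 3-node admittance system at A, C, D solves to V_A = Z_AB = 36.4 + j12.99 Ω = 38.64∠19.6° Ω.
Step 4 — Source phasor: V = 13.5∠-146.6° V = -11.27 - j7.431 V.
Step 5 — Ohm's law: I = V / Z_total = (-11.27 - j7.431) / (36.4 + j12.99) = -0.3393 - j0.08312 A.
Step 6 — Convert to polar: |I| = 0.3493 A, ∠I = -166.2°.

I = 0.3493∠-166.2° A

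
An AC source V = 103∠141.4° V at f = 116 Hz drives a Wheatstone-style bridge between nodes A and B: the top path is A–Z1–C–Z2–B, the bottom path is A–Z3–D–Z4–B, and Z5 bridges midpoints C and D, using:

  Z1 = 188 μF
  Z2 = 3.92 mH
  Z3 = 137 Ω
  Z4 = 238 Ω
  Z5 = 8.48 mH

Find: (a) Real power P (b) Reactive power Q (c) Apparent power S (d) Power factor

Step 1 — Angular frequency: ω = 2π·f = 2π·116 = 728.8 rad/s.
Step 2 — Component impedances:
  Z1: Z = 1/(jωC) = -j/(ω·C) = 0 - j7.298 Ω
  Z2: Z = jωL = j·728.8·0.00392 = 0 + j2.857 Ω
  Z3: Z = R = 137 Ω
  Z4: Z = R = 238 Ω
  Z5: Z = jωL = j·728.8·0.00848 = 0 + j6.181 Ω
Step 3 — Bridge requires nodal analysis (the Z5 bridge couples midpoints C and D, so the two paths cannot be reduced to a simple series/parallel combination). Setting node B to ground and injecting 1 A at node A, the 3-node admittance system at A, C, D solves to V_A = Z_AB = 0.4223 - j4.447 Ω = 4.467∠-84.6° Ω.
Step 4 — Source phasor: V = 103∠141.4° V = -80.5 + j64.26 V.
Step 5 — Current: I = V / Z = -16.02 - j16.58 A = 23.06∠-134.0° A.
Step 6 — Complex power: S = V·I* = 224.5 - j2364 VA.
Step 7 — Real power: P = Re(S) = 224.5 W.
Step 8 — Reactive power: Q = Im(S) = -2364 VAR.
Step 9 — Apparent power: |S| = 2375 VA.
Step 10 — Power factor: PF = P/|S| = 0.09453 (leading).

(a) P = 224.5 W  (b) Q = -2364 VAR  (c) S = 2375 VA  (d) PF = 0.09453 (leading)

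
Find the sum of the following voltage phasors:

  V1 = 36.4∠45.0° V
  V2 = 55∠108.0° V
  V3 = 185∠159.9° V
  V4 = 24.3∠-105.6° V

Step 1 — Convert each phasor to rectangular form:
  V1 = 36.4·(cos(45.0°) + j·sin(45.0°)) = 25.74 + j25.74 V
  V2 = 55·(cos(108.0°) + j·sin(108.0°)) = -17 + j52.31 V
  V3 = 185·(cos(159.9°) + j·sin(159.9°)) = -173.7 + j63.58 V
  V4 = 24.3·(cos(-105.6°) + j·sin(-105.6°)) = -6.535 - j23.4 V
Step 2 — Sum components: V_total = -171.5 + j118.2 V.
Step 3 — Convert to polar: |V_total| = 208.3 V, ∠V_total = 145.4°.

V_total = 208.3∠145.4° V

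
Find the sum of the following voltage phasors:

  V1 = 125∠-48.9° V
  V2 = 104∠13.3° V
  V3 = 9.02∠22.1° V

Step 1 — Convert each phasor to rectangular form:
  V1 = 125·(cos(-48.9°) + j·sin(-48.9°)) = 82.17 - j94.2 V
  V2 = 104·(cos(13.3°) + j·sin(13.3°)) = 101.2 + j23.93 V
  V3 = 9.02·(cos(22.1°) + j·sin(22.1°)) = 8.357 + j3.394 V
Step 2 — Sum components: V_total = 191.7 - j66.88 V.
Step 3 — Convert to polar: |V_total| = 203.1 V, ∠V_total = -19.2°.

V_total = 203.1∠-19.2° V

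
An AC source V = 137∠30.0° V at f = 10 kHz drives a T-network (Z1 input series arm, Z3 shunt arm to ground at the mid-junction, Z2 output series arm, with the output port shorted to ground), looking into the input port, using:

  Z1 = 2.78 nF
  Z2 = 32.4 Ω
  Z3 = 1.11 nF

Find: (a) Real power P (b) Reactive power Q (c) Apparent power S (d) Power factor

Step 1 — Angular frequency: ω = 2π·f = 2π·1e+04 = 6.283e+04 rad/s.
Step 2 — Component impedances:
  Z1: Z = 1/(jωC) = -j/(ω·C) = 0 - j5725 Ω
  Z2: Z = R = 32.4 Ω
  Z3: Z = 1/(jωC) = -j/(ω·C) = 0 - j1.434e+04 Ω
Step 3 — With the output port shorted to ground, the output series arm Z2 runs from the junction to ground; the shunt arm Z3 also runs from the junction to ground. They appear in parallel: Z3 || Z2 = 32.4 - j0.07321 Ω.
Step 4 — Series with input arm Z1: Z_in = Z1 + (Z3 || Z2) = 32.4 - j5725 Ω = 5725∠-89.7° Ω.
Step 5 — Source phasor: V = 137∠30.0° V = 118.6 + j68.5 V.
Step 6 — Current: I = V / Z = -0.01185 + j0.02079 A = 0.02393∠119.7° A.
Step 7 — Complex power: S = V·I* = 0.01855 - j3.278 VA.
Step 8 — Real power: P = Re(S) = 0.01855 W.
Step 9 — Reactive power: Q = Im(S) = -3.278 VAR.
Step 10 — Apparent power: |S| = 3.278 VA.
Step 11 — Power factor: PF = P/|S| = 0.005659 (leading).

(a) P = 0.01855 W  (b) Q = -3.278 VAR  (c) S = 3.278 VA  (d) PF = 0.005659 (leading)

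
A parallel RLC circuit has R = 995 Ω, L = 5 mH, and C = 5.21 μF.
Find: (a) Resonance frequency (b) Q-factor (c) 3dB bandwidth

Step 1 — Resonance: ω₀ = 1/√(LC) = 1/√(0.005·5.21e-06) = 6196 rad/s.
Step 2 — f₀ = ω₀/(2π) = 986.1 Hz.
Step 3 — Parallel Q: Q = R/(ω₀L) = 995/(6196·0.005) = 32.12.
Step 4 — Bandwidth: Δω = ω₀/Q = 192.9 rad/s; BW = Δω/(2π) = 30.7 Hz.

(a) f₀ = 986.1 Hz  (b) Q = 32.12  (c) BW = 30.7 Hz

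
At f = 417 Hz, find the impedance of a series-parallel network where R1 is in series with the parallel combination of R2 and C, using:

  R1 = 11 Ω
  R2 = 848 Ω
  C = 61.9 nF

Step 1 — Angular frequency: ω = 2π·f = 2π·417 = 2620 rad/s.
Step 2 — Component impedances:
  R1: Z = R = 11 Ω
  R2: Z = R = 848 Ω
  C: Z = 1/(jωC) = -j/(ω·C) = 0 - j6166 Ω
Step 3 — Parallel branch: R2 || C = 1/(1/R2 + 1/C) = 832.3 - j114.5 Ω.
Step 4 — Series with R1: Z_total = R1 + (R2 || C) = 843.3 - j114.5 Ω = 851∠-7.7° Ω.

Z = 843.3 - j114.5 Ω = 851∠-7.7° Ω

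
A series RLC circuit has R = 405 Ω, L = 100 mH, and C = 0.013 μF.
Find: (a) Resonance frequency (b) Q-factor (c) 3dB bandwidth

Step 1 — Resonance condition Im(Z)=0 gives ω₀ = 1/√(LC).
Step 2 — ω₀ = 1/√(0.1·1.3e-08) = 2.774e+04 rad/s.
Step 3 — f₀ = ω₀/(2π) = 4414 Hz.
Step 4 — Series Q: Q = ω₀L/R = 2.774e+04·0.1/405 = 6.848.
Step 5 — 3dB bandwidth: Δω = ω₀/Q = 4050 rad/s; BW = Δω/(2π) = 644.6 Hz.

(a) f₀ = 4414 Hz  (b) Q = 6.848  (c) BW = 644.6 Hz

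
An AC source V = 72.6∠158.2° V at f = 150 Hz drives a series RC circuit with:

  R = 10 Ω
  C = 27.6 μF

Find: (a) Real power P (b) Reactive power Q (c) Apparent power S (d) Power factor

Step 1 — Angular frequency: ω = 2π·f = 2π·150 = 942.5 rad/s.
Step 2 — Component impedances:
  R: Z = R = 10 Ω
  C: Z = 1/(jωC) = -j/(ω·C) = 0 - j38.44 Ω
Step 3 — Series combination: Z_total = R + C = 10 - j38.44 Ω = 39.72∠-75.4° Ω.
Step 4 — Source phasor: V = 72.6∠158.2° V = -67.41 + j26.96 V.
Step 5 — Current: I = V / Z = -1.084 - j1.471 A = 1.828∠-126.4° A.
Step 6 — Complex power: S = V·I* = 33.4 - j128.4 VA.
Step 7 — Real power: P = Re(S) = 33.4 W.
Step 8 — Reactive power: Q = Im(S) = -128.4 VAR.
Step 9 — Apparent power: |S| = 132.7 VA.
Step 10 — Power factor: PF = P/|S| = 0.2517 (leading).

(a) P = 33.4 W  (b) Q = -128.4 VAR  (c) S = 132.7 VA  (d) PF = 0.2517 (leading)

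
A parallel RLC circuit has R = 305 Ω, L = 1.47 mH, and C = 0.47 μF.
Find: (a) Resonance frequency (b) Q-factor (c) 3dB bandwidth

Step 1 — Resonance: ω₀ = 1/√(LC) = 1/√(0.00147·4.7e-07) = 3.804e+04 rad/s.
Step 2 — f₀ = ω₀/(2π) = 6055 Hz.
Step 3 — Parallel Q: Q = R/(ω₀L) = 305/(3.804e+04·0.00147) = 5.454.
Step 4 — Bandwidth: Δω = ω₀/Q = 6976 rad/s; BW = Δω/(2π) = 1110 Hz.

(a) f₀ = 6055 Hz  (b) Q = 5.454  (c) BW = 1110 Hz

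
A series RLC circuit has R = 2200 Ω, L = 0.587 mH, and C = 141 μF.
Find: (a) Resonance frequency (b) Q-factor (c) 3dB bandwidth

Step 1 — Resonance: ω₀ = 1/√(LC) = 1/√(0.000587·0.000141) = 3476 rad/s.
Step 2 — f₀ = ω₀/(2π) = 553.2 Hz.
Step 3 — Series Q: Q = ω₀L/R = 3476·0.000587/2200 = 0.0009274.
Step 4 — Bandwidth: Δω = ω₀/Q = 3.748e+06 rad/s; BW = Δω/(2π) = 5.965e+05 Hz.

(a) f₀ = 553.2 Hz  (b) Q = 0.0009274  (c) BW = 5.965e+05 Hz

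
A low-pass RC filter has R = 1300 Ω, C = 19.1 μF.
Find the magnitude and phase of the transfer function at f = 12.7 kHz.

Step 1 — Angular frequency: ω = 2π·1.27e+04 = 7.98e+04 rad/s.
Step 2 — Transfer function: H(jω) = 1/(1 + jωRC).
Step 3 — Denominator: 1 + jωRC = 1 + j·7.98e+04·1300·1.91e-05 = 1 + j1981.
Step 4 — H = 2.547e-07 - j0.0005047.
Step 5 — Magnitude: |H| = 0.0005047 (-65.9 dB); phase: φ = -90.0°.

|H| = 0.0005047 (-65.9 dB), φ = -90.0°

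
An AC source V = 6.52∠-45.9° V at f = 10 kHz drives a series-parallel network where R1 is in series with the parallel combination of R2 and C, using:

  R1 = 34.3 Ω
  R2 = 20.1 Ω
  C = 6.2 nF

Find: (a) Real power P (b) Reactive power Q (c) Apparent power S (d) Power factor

Step 1 — Angular frequency: ω = 2π·f = 2π·1e+04 = 6.283e+04 rad/s.
Step 2 — Component impedances:
  R1: Z = R = 34.3 Ω
  R2: Z = R = 20.1 Ω
  C: Z = 1/(jωC) = -j/(ω·C) = 0 - j2567 Ω
Step 3 — Parallel branch: R2 || C = 1/(1/R2 + 1/C) = 20.1 - j0.1574 Ω.
Step 4 — Series with R1: Z_total = R1 + (R2 || C) = 54.4 - j0.1574 Ω = 54.4∠-0.2° Ω.
Step 5 — Source phasor: V = 6.52∠-45.9° V = 4.537 - j4.682 V.
Step 6 — Current: I = V / Z = 0.08366 - j0.08583 A = 0.1199∠-45.7° A.
Step 7 — Complex power: S = V·I* = 0.7815 - j0.002261 VA.
Step 8 — Real power: P = Re(S) = 0.7815 W.
Step 9 — Reactive power: Q = Im(S) = -0.002261 VAR.
Step 10 — Apparent power: |S| = 0.7815 VA.
Step 11 — Power factor: PF = P/|S| = 1 (leading).

(a) P = 0.7815 W  (b) Q = -0.002261 VAR  (c) S = 0.7815 VA  (d) PF = 1 (leading)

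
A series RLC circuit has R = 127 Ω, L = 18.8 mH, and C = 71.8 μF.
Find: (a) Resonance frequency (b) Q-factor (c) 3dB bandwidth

Step 1 — Resonance: ω₀ = 1/√(LC) = 1/√(0.0188·7.18e-05) = 860.7 rad/s.
Step 2 — f₀ = ω₀/(2π) = 137 Hz.
Step 3 — Series Q: Q = ω₀L/R = 860.7·0.0188/127 = 0.1274.
Step 4 — Bandwidth: Δω = ω₀/Q = 6755 rad/s; BW = Δω/(2π) = 1075 Hz.

(a) f₀ = 137 Hz  (b) Q = 0.1274  (c) BW = 1075 Hz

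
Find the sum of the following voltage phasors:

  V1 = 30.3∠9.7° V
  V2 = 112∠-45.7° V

Step 1 — Convert each phasor to rectangular form:
  V1 = 30.3·(cos(9.7°) + j·sin(9.7°)) = 29.87 + j5.105 V
  V2 = 112·(cos(-45.7°) + j·sin(-45.7°)) = 78.22 - j80.16 V
Step 2 — Sum components: V_total = 108.1 - j75.05 V.
Step 3 — Convert to polar: |V_total| = 131.6 V, ∠V_total = -34.8°.

V_total = 131.6∠-34.8° V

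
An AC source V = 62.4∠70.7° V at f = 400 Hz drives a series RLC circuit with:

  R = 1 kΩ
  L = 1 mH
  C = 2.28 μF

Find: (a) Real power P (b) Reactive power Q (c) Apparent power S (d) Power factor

Step 1 — Angular frequency: ω = 2π·f = 2π·400 = 2513 rad/s.
Step 2 — Component impedances:
  R: Z = R = 1000 Ω
  L: Z = jωL = j·2513·0.001 = 0 + j2.513 Ω
  C: Z = 1/(jωC) = -j/(ω·C) = 0 - j174.5 Ω
Step 3 — Series combination: Z_total = R + L + C = 1000 - j172 Ω = 1015∠-9.8° Ω.
Step 4 — Source phasor: V = 62.4∠70.7° V = 20.62 + j58.89 V.
Step 5 — Current: I = V / Z = 0.01019 + j0.06065 A = 0.0615∠80.5° A.
Step 6 — Complex power: S = V·I* = 3.782 - j0.6505 VA.
Step 7 — Real power: P = Re(S) = 3.782 W.
Step 8 — Reactive power: Q = Im(S) = -0.6505 VAR.
Step 9 — Apparent power: |S| = 3.837 VA.
Step 10 — Power factor: PF = P/|S| = 0.9855 (leading).

(a) P = 3.782 W  (b) Q = -0.6505 VAR  (c) S = 3.837 VA  (d) PF = 0.9855 (leading)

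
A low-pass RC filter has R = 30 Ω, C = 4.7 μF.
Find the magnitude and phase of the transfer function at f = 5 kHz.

Step 1 — Angular frequency: ω = 2π·5000 = 3.142e+04 rad/s.
Step 2 — Transfer function: H(jω) = 1/(1 + jωRC).
Step 3 — Denominator: 1 + jωRC = 1 + j·3.142e+04·30·4.7e-06 = 1 + j4.43.
Step 4 — H = 0.04849 - j0.2148.
Step 5 — Magnitude: |H| = 0.2202 (-13.1 dB); phase: φ = -77.3°.

|H| = 0.2202 (-13.1 dB), φ = -77.3°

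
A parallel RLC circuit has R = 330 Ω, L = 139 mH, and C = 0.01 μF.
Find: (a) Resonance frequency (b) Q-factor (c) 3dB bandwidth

Step 1 — Resonance: ω₀ = 1/√(LC) = 1/√(0.139·1e-08) = 2.682e+04 rad/s.
Step 2 — f₀ = ω₀/(2π) = 4269 Hz.
Step 3 — Parallel Q: Q = R/(ω₀L) = 330/(2.682e+04·0.139) = 0.08851.
Step 4 — Bandwidth: Δω = ω₀/Q = 3.03e+05 rad/s; BW = Δω/(2π) = 4.823e+04 Hz.

(a) f₀ = 4269 Hz  (b) Q = 0.08851  (c) BW = 4.823e+04 Hz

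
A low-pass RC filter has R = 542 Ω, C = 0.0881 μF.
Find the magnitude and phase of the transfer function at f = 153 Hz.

Step 1 — Angular frequency: ω = 2π·153 = 961.3 rad/s.
Step 2 — Transfer function: H(jω) = 1/(1 + jωRC).
Step 3 — Denominator: 1 + jωRC = 1 + j·961.3·542·8.81e-08 = 1 + j0.0459.
Step 4 — H = 0.9979 - j0.04581.
Step 5 — Magnitude: |H| = 0.9989 (-0.0 dB); phase: φ = -2.6°.

|H| = 0.9989 (-0.0 dB), φ = -2.6°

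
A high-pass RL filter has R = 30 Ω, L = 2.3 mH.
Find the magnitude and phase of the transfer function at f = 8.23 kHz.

Step 1 — Angular frequency: ω = 2π·8230 = 5.171e+04 rad/s.
Step 2 — Transfer function: H(jω) = jωL/(R + jωL).
Step 3 — Numerator jωL = j·118.9; denominator R + jωL = 30 + j118.9.
Step 4 — H = 0.9402 + j0.2372.
Step 5 — Magnitude: |H| = 0.9696 (-0.3 dB); phase: φ = 14.2°.

|H| = 0.9696 (-0.3 dB), φ = 14.2°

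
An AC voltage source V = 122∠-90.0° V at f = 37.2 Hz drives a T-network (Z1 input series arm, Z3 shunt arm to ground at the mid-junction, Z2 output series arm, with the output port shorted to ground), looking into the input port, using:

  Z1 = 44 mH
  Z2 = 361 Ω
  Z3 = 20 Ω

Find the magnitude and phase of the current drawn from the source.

Step 1 — Angular frequency: ω = 2π·f = 2π·37.2 = 233.7 rad/s.
Step 2 — Component impedances:
  Z1: Z = jωL = j·233.7·0.044 = 0 + j10.28 Ω
  Z2: Z = R = 361 Ω
  Z3: Z = R = 20 Ω
Step 3 — With the output port shorted to ground, the output series arm Z2 runs from the junction to ground; the shunt arm Z3 also runs from the junction to ground. They appear in parallel: Z3 || Z2 = 18.95 Ω.
Step 4 — Series with input arm Z1: Z_in = Z1 + (Z3 || Z2) = 18.95 + j10.28 Ω = 21.56∠28.5° Ω.
Step 5 — Source phasor: V = 122∠-90.0° V = 0 - j122 V.
Step 6 — Ohm's law: I = V / Z_total = (0 - j122) / (18.95 + j10.28) = -2.699 - j4.973 A.
Step 7 — Convert to polar: |I| = 5.658 A, ∠I = -118.5°.

I = 5.658∠-118.5° A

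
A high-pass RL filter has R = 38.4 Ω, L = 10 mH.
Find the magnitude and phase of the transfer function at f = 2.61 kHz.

Step 1 — Angular frequency: ω = 2π·2610 = 1.64e+04 rad/s.
Step 2 — Transfer function: H(jω) = jωL/(R + jωL).
Step 3 — Numerator jωL = j·164; denominator R + jωL = 38.4 + j164.
Step 4 — H = 0.948 + j0.222.
Step 5 — Magnitude: |H| = 0.9737 (-0.2 dB); phase: φ = 13.2°.

|H| = 0.9737 (-0.2 dB), φ = 13.2°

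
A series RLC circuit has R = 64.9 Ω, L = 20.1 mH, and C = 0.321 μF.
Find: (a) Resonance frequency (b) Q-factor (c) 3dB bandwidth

Step 1 — Resonance: ω₀ = 1/√(LC) = 1/√(0.0201·3.21e-07) = 1.245e+04 rad/s.
Step 2 — f₀ = ω₀/(2π) = 1981 Hz.
Step 3 — Series Q: Q = ω₀L/R = 1.245e+04·0.0201/64.9 = 3.856.
Step 4 — Bandwidth: Δω = ω₀/Q = 3229 rad/s; BW = Δω/(2π) = 513.9 Hz.

(a) f₀ = 1981 Hz  (b) Q = 3.856  (c) BW = 513.9 Hz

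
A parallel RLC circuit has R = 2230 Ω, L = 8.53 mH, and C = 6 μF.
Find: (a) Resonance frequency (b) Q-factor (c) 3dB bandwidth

Step 1 — Resonance: ω₀ = 1/√(LC) = 1/√(0.00853·6e-06) = 4420 rad/s.
Step 2 — f₀ = ω₀/(2π) = 703.5 Hz.
Step 3 — Parallel Q: Q = R/(ω₀L) = 2230/(4420·0.00853) = 59.14.
Step 4 — Bandwidth: Δω = ω₀/Q = 74.74 rad/s; BW = Δω/(2π) = 11.89 Hz.

(a) f₀ = 703.5 Hz  (b) Q = 59.14  (c) BW = 11.89 Hz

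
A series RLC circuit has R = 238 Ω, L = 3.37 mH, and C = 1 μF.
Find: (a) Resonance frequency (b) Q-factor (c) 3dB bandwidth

Step 1 — Resonance: ω₀ = 1/√(LC) = 1/√(0.00337·1e-06) = 1.723e+04 rad/s.
Step 2 — f₀ = ω₀/(2π) = 2742 Hz.
Step 3 — Series Q: Q = ω₀L/R = 1.723e+04·0.00337/238 = 0.2439.
Step 4 — Bandwidth: Δω = ω₀/Q = 7.062e+04 rad/s; BW = Δω/(2π) = 1.124e+04 Hz.

(a) f₀ = 2742 Hz  (b) Q = 0.2439  (c) BW = 1.124e+04 Hz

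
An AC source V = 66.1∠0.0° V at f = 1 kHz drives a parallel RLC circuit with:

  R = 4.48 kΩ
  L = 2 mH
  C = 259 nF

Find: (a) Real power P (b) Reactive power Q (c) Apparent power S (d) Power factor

Step 1 — Angular frequency: ω = 2π·f = 2π·1000 = 6283 rad/s.
Step 2 — Component impedances:
  R: Z = R = 4480 Ω
  L: Z = jωL = j·6283·0.002 = 0 + j12.57 Ω
  C: Z = 1/(jωC) = -j/(ω·C) = 0 - j614.5 Ω
Step 3 — Parallel combination: 1/Z_total = 1/R + 1/L + 1/C; Z_total = 0.03674 + j12.83 Ω = 12.83∠89.8° Ω.
Step 4 — Source phasor: V = 66.1∠0.0° V = 66.1 V.
Step 5 — Current: I = V / Z = 0.01475 - j5.153 A = 5.153∠-89.8° A.
Step 6 — Complex power: S = V·I* = 0.9753 + j340.6 VA.
Step 7 — Real power: P = Re(S) = 0.9753 W.
Step 8 — Reactive power: Q = Im(S) = 340.6 VAR.
Step 9 — Apparent power: |S| = 340.6 VA.
Step 10 — Power factor: PF = P/|S| = 0.002864 (lagging).

(a) P = 0.9753 W  (b) Q = 340.6 VAR  (c) S = 340.6 VA  (d) PF = 0.002864 (lagging)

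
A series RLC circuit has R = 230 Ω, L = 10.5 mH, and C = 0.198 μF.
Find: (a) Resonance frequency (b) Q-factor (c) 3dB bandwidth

Step 1 — Resonance condition Im(Z)=0 gives ω₀ = 1/√(LC).
Step 2 — ω₀ = 1/√(0.0105·1.98e-07) = 2.193e+04 rad/s.
Step 3 — f₀ = ω₀/(2π) = 3491 Hz.
Step 4 — Series Q: Q = ω₀L/R = 2.193e+04·0.0105/230 = 1.001.
Step 5 — 3dB bandwidth: Δω = ω₀/Q = 2.19e+04 rad/s; BW = Δω/(2π) = 3486 Hz.

(a) f₀ = 3491 Hz  (b) Q = 1.001  (c) BW = 3486 Hz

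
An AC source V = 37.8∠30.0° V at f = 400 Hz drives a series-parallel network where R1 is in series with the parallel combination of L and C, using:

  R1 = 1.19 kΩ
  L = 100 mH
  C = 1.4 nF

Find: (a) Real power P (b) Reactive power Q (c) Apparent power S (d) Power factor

Step 1 — Angular frequency: ω = 2π·f = 2π·400 = 2513 rad/s.
Step 2 — Component impedances:
  R1: Z = R = 1190 Ω
  L: Z = jωL = j·2513·0.1 = 0 + j251.3 Ω
  C: Z = 1/(jωC) = -j/(ω·C) = 0 - j2.842e+05 Ω
Step 3 — Parallel branch: L || C = 1/(1/L + 1/C) = 0 + j251.5 Ω.
Step 4 — Series with R1: Z_total = R1 + (L || C) = 1190 + j251.5 Ω = 1216∠11.9° Ω.
Step 5 — Source phasor: V = 37.8∠30.0° V = 32.74 + j18.9 V.
Step 6 — Current: I = V / Z = 0.02955 + j0.009637 A = 0.03108∠18.1° A.
Step 7 — Complex power: S = V·I* = 1.149 + j0.243 VA.
Step 8 — Real power: P = Re(S) = 1.149 W.
Step 9 — Reactive power: Q = Im(S) = 0.243 VAR.
Step 10 — Apparent power: |S| = 1.175 VA.
Step 11 — Power factor: PF = P/|S| = 0.9784 (lagging).

(a) P = 1.149 W  (b) Q = 0.243 VAR  (c) S = 1.175 VA  (d) PF = 0.9784 (lagging)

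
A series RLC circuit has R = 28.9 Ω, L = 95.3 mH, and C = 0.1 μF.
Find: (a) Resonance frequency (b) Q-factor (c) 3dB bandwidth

Step 1 — Resonance: ω₀ = 1/√(LC) = 1/√(0.0953·1e-07) = 1.024e+04 rad/s.
Step 2 — f₀ = ω₀/(2π) = 1630 Hz.
Step 3 — Series Q: Q = ω₀L/R = 1.024e+04·0.0953/28.9 = 33.78.
Step 4 — Bandwidth: Δω = ω₀/Q = 303.3 rad/s; BW = Δω/(2π) = 48.26 Hz.

(a) f₀ = 1630 Hz  (b) Q = 33.78  (c) BW = 48.26 Hz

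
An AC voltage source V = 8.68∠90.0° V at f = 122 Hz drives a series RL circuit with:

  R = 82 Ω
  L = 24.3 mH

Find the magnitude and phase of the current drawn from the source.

Step 1 — Angular frequency: ω = 2π·f = 2π·122 = 766.5 rad/s.
Step 2 — Component impedances:
  R: Z = R = 82 Ω
  L: Z = jωL = j·766.5·0.0243 = 0 + j18.63 Ω
Step 3 — Series combination: Z_total = R + L = 82 + j18.63 Ω = 84.09∠12.8° Ω.
Step 4 — Source phasor: V = 8.68∠90.0° V = 0 + j8.68 V.
Step 5 — Ohm's law: I = V / Z_total = (0 + j8.68) / (82 + j18.63) = 0.02287 + j0.1007 A.
Step 6 — Convert to polar: |I| = 0.1032 A, ∠I = 77.2°.

I = 0.1032∠77.2° A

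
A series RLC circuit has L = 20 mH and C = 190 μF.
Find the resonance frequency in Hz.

Step 1 — Resonance condition Im(Z)=0 gives ω₀ = 1/√(LC).
Step 2 — ω₀ = 1/√(0.02·0.00019) = 513 rad/s.
Step 3 — f₀ = ω₀/(2π) = 81.64 Hz.

f₀ = 81.64 Hz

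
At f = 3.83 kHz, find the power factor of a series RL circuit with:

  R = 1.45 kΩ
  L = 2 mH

Step 1 — Angular frequency: ω = 2π·f = 2π·3830 = 2.406e+04 rad/s.
Step 2 — Component impedances:
  R: Z = R = 1450 Ω
  L: Z = jωL = j·2.406e+04·0.002 = 0 + j48.13 Ω
Step 3 — Series combination: Z_total = R + L = 1450 + j48.13 Ω = 1451∠1.9° Ω.
Step 4 — Power factor: PF = cos(φ) = Re(Z)/|Z| = 1450/1450.8 = 0.9994.
Step 5 — Type: Im(Z) = 48.13 ⇒ lagging (phase φ = 1.9°).

PF = 0.9994 (lagging, φ = 1.9°)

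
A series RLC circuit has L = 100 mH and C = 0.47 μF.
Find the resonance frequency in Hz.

Step 1 — Resonance condition Im(Z)=0 gives ω₀ = 1/√(LC).
Step 2 — ω₀ = 1/√(0.1·4.7e-07) = 4613 rad/s.
Step 3 — f₀ = ω₀/(2π) = 734.1 Hz.

f₀ = 734.1 Hz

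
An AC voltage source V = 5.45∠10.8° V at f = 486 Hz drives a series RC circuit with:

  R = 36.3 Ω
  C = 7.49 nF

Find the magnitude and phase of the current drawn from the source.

Step 1 — Angular frequency: ω = 2π·f = 2π·486 = 3054 rad/s.
Step 2 — Component impedances:
  R: Z = R = 36.3 Ω
  C: Z = 1/(jωC) = -j/(ω·C) = 0 - j4.372e+04 Ω
Step 3 — Series combination: Z_total = R + C = 36.3 - j4.372e+04 Ω = 4.372e+04∠-90.0° Ω.
Step 4 — Source phasor: V = 5.45∠10.8° V = 5.353 + j1.021 V.
Step 5 — Ohm's law: I = V / Z_total = (5.353 + j1.021) / (36.3 - j4.372e+04) = -2.326e-05 + j0.0001225 A.
Step 6 — Convert to polar: |I| = 0.0001247 A, ∠I = 100.8°.

I = 0.0001247∠100.8° A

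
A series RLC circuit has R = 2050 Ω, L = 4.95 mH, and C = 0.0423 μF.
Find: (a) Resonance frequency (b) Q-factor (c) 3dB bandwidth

Step 1 — Resonance: ω₀ = 1/√(LC) = 1/√(0.00495·4.23e-08) = 6.911e+04 rad/s.
Step 2 — f₀ = ω₀/(2π) = 1.1e+04 Hz.
Step 3 — Series Q: Q = ω₀L/R = 6.911e+04·0.00495/2050 = 0.1669.
Step 4 — Bandwidth: Δω = ω₀/Q = 4.141e+05 rad/s; BW = Δω/(2π) = 6.591e+04 Hz.

(a) f₀ = 1.1e+04 Hz  (b) Q = 0.1669  (c) BW = 6.591e+04 Hz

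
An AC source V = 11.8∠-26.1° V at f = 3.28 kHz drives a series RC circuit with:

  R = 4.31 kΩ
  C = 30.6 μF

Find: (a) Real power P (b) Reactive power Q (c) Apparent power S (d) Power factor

Step 1 — Angular frequency: ω = 2π·f = 2π·3280 = 2.061e+04 rad/s.
Step 2 — Component impedances:
  R: Z = R = 4310 Ω
  C: Z = 1/(jωC) = -j/(ω·C) = 0 - j1.586 Ω
Step 3 — Series combination: Z_total = R + C = 4310 - j1.586 Ω = 4310∠-0.0° Ω.
Step 4 — Source phasor: V = 11.8∠-26.1° V = 10.6 - j5.191 V.
Step 5 — Current: I = V / Z = 0.002459 - j0.001204 A = 0.002738∠-26.1° A.
Step 6 — Complex power: S = V·I* = 0.03231 - j1.189e-05 VA.
Step 7 — Real power: P = Re(S) = 0.03231 W.
Step 8 — Reactive power: Q = Im(S) = -1.189e-05 VAR.
Step 9 — Apparent power: |S| = 0.03231 VA.
Step 10 — Power factor: PF = P/|S| = 1 (leading).

(a) P = 0.03231 W  (b) Q = -1.189e-05 VAR  (c) S = 0.03231 VA  (d) PF = 1 (leading)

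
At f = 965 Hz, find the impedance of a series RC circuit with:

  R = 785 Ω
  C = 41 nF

Step 1 — Angular frequency: ω = 2π·f = 2π·965 = 6063 rad/s.
Step 2 — Component impedances:
  R: Z = R = 785 Ω
  C: Z = 1/(jωC) = -j/(ω·C) = 0 - j4023 Ω
Step 3 — Series combination: Z_total = R + C = 785 - j4023 Ω = 4098∠-79.0° Ω.

Z = 785 - j4023 Ω = 4098∠-79.0° Ω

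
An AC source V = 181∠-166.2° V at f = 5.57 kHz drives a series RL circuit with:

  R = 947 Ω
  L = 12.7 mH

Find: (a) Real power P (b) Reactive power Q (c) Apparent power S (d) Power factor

Step 1 — Angular frequency: ω = 2π·f = 2π·5570 = 3.5e+04 rad/s.
Step 2 — Component impedances:
  R: Z = R = 947 Ω
  L: Z = jωL = j·3.5e+04·0.0127 = 0 + j444.5 Ω
Step 3 — Series combination: Z_total = R + L = 947 + j444.5 Ω = 1046∠25.1° Ω.
Step 4 — Source phasor: V = 181∠-166.2° V = -175.8 - j43.17 V.
Step 5 — Current: I = V / Z = -0.1696 + j0.03403 A = 0.173∠168.7° A.
Step 6 — Complex power: S = V·I* = 28.35 + j13.31 VA.
Step 7 — Real power: P = Re(S) = 28.35 W.
Step 8 — Reactive power: Q = Im(S) = 13.31 VAR.
Step 9 — Apparent power: |S| = 31.32 VA.
Step 10 — Power factor: PF = P/|S| = 0.9053 (lagging).

(a) P = 28.35 W  (b) Q = 13.31 VAR  (c) S = 31.32 VA  (d) PF = 0.9053 (lagging)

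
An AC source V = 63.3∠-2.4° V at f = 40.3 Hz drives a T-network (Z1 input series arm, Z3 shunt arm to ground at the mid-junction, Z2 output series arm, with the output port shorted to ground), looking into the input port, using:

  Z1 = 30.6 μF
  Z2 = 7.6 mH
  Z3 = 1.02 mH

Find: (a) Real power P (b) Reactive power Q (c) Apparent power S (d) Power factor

Step 1 — Angular frequency: ω = 2π·f = 2π·40.3 = 253.2 rad/s.
Step 2 — Component impedances:
  Z1: Z = 1/(jωC) = -j/(ω·C) = 0 - j129.1 Ω
  Z2: Z = jωL = j·253.2·0.0076 = 0 + j1.924 Ω
  Z3: Z = jωL = j·253.2·0.00102 = 0 + j0.2583 Ω
Step 3 — With the output port shorted to ground, the output series arm Z2 runs from the junction to ground; the shunt arm Z3 also runs from the junction to ground. They appear in parallel: Z3 || Z2 = 0 + j0.2277 Ω.
Step 4 — Series with input arm Z1: Z_in = Z1 + (Z3 || Z2) = 0 - j128.8 Ω = 128.8∠-90.0° Ω.
Step 5 — Source phasor: V = 63.3∠-2.4° V = 63.24 - j2.651 V.
Step 6 — Current: I = V / Z = 0.02057 + j0.4909 A = 0.4913∠87.6° A.
Step 7 — Complex power: S = V·I* = 0 - j31.1 VA.
Step 8 — Real power: P = Re(S) = 0 W.
Step 9 — Reactive power: Q = Im(S) = -31.1 VAR.
Step 10 — Apparent power: |S| = 31.1 VA.
Step 11 — Power factor: PF = P/|S| = 0 (leading).

(a) P = 0 W  (b) Q = -31.1 VAR  (c) S = 31.1 VA  (d) PF = 0 (leading)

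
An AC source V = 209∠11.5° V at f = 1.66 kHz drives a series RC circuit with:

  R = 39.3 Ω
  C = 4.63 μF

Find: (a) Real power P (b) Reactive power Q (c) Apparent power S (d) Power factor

Step 1 — Angular frequency: ω = 2π·f = 2π·1660 = 1.043e+04 rad/s.
Step 2 — Component impedances:
  R: Z = R = 39.3 Ω
  C: Z = 1/(jωC) = -j/(ω·C) = 0 - j20.71 Ω
Step 3 — Series combination: Z_total = R + C = 39.3 - j20.71 Ω = 44.42∠-27.8° Ω.
Step 4 — Source phasor: V = 209∠11.5° V = 204.8 + j41.67 V.
Step 5 — Current: I = V / Z = 3.642 + j2.979 A = 4.705∠39.3° A.
Step 6 — Complex power: S = V·I* = 869.9 - j458.4 VA.
Step 7 — Real power: P = Re(S) = 869.9 W.
Step 8 — Reactive power: Q = Im(S) = -458.4 VAR.
Step 9 — Apparent power: |S| = 983.3 VA.
Step 10 — Power factor: PF = P/|S| = 0.8847 (leading).

(a) P = 869.9 W  (b) Q = -458.4 VAR  (c) S = 983.3 VA  (d) PF = 0.8847 (leading)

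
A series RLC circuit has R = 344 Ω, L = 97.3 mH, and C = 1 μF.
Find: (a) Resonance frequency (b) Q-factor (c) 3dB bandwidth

Step 1 — Resonance: ω₀ = 1/√(LC) = 1/√(0.0973·1e-06) = 3206 rad/s.
Step 2 — f₀ = ω₀/(2π) = 510.2 Hz.
Step 3 — Series Q: Q = ω₀L/R = 3206·0.0973/344 = 0.9068.
Step 4 — Bandwidth: Δω = ω₀/Q = 3535 rad/s; BW = Δω/(2π) = 562.7 Hz.

(a) f₀ = 510.2 Hz  (b) Q = 0.9068  (c) BW = 562.7 Hz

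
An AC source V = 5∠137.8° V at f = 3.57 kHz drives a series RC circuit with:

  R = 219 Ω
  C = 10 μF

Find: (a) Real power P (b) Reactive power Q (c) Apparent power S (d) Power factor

Step 1 — Angular frequency: ω = 2π·f = 2π·3570 = 2.243e+04 rad/s.
Step 2 — Component impedances:
  R: Z = R = 219 Ω
  C: Z = 1/(jωC) = -j/(ω·C) = 0 - j4.458 Ω
Step 3 — Series combination: Z_total = R + C = 219 - j4.458 Ω = 219∠-1.2° Ω.
Step 4 — Source phasor: V = 5∠137.8° V = -3.704 + j3.359 V.
Step 5 — Current: I = V / Z = -0.01722 + j0.01499 A = 0.02283∠139.0° A.
Step 6 — Complex power: S = V·I* = 0.1141 - j0.002323 VA.
Step 7 — Real power: P = Re(S) = 0.1141 W.
Step 8 — Reactive power: Q = Im(S) = -0.002323 VAR.
Step 9 — Apparent power: |S| = 0.1141 VA.
Step 10 — Power factor: PF = P/|S| = 0.9998 (leading).

(a) P = 0.1141 W  (b) Q = -0.002323 VAR  (c) S = 0.1141 VA  (d) PF = 0.9998 (leading)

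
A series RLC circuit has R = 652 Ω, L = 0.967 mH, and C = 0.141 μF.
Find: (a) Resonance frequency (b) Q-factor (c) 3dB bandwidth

Step 1 — Resonance: ω₀ = 1/√(LC) = 1/√(0.000967·1.41e-07) = 8.564e+04 rad/s.
Step 2 — f₀ = ω₀/(2π) = 1.363e+04 Hz.
Step 3 — Series Q: Q = ω₀L/R = 8.564e+04·0.000967/652 = 0.127.
Step 4 — Bandwidth: Δω = ω₀/Q = 6.743e+05 rad/s; BW = Δω/(2π) = 1.073e+05 Hz.

(a) f₀ = 1.363e+04 Hz  (b) Q = 0.127  (c) BW = 1.073e+05 Hz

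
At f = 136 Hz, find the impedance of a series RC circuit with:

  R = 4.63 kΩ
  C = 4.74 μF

Step 1 — Angular frequency: ω = 2π·f = 2π·136 = 854.5 rad/s.
Step 2 — Component impedances:
  R: Z = R = 4630 Ω
  C: Z = 1/(jωC) = -j/(ω·C) = 0 - j246.9 Ω
Step 3 — Series combination: Z_total = R + C = 4630 - j246.9 Ω = 4637∠-3.1° Ω.

Z = 4630 - j246.9 Ω = 4637∠-3.1° Ω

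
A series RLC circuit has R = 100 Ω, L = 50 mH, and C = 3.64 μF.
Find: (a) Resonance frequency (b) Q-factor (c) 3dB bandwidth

Step 1 — Resonance condition Im(Z)=0 gives ω₀ = 1/√(LC).
Step 2 — ω₀ = 1/√(0.05·3.64e-06) = 2344 rad/s.
Step 3 — f₀ = ω₀/(2π) = 373.1 Hz.
Step 4 — Series Q: Q = ω₀L/R = 2344·0.05/100 = 1.172.
Step 5 — 3dB bandwidth: Δω = ω₀/Q = 2000 rad/s; BW = Δω/(2π) = 318.3 Hz.

(a) f₀ = 373.1 Hz  (b) Q = 1.172  (c) BW = 318.3 Hz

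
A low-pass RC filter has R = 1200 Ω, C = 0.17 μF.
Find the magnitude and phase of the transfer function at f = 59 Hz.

Step 1 — Angular frequency: ω = 2π·59 = 370.7 rad/s.
Step 2 — Transfer function: H(jω) = 1/(1 + jωRC).
Step 3 — Denominator: 1 + jωRC = 1 + j·370.7·1200·1.7e-07 = 1 + j0.07562.
Step 4 — H = 0.9943 - j0.07519.
Step 5 — Magnitude: |H| = 0.9972 (-0.0 dB); phase: φ = -4.3°.

|H| = 0.9972 (-0.0 dB), φ = -4.3°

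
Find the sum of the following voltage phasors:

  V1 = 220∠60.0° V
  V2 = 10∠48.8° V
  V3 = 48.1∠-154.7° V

Step 1 — Convert each phasor to rectangular form:
  V1 = 220·(cos(60.0°) + j·sin(60.0°)) = 110 + j190.5 V
  V2 = 10·(cos(48.8°) + j·sin(48.8°)) = 6.587 + j7.524 V
  V3 = 48.1·(cos(-154.7°) + j·sin(-154.7°)) = -43.49 - j20.56 V
Step 2 — Sum components: V_total = 73.1 + j177.5 V.
Step 3 — Convert to polar: |V_total| = 192 V, ∠V_total = 67.6°.

V_total = 192∠67.6° V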